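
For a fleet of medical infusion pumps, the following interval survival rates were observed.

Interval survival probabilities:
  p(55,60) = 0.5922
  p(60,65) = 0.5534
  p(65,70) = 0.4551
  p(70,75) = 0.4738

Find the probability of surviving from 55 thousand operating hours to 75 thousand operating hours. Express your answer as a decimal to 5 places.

0.07067

Chaining the interval survival probabilities: 0.5922 × 0.5534 × 0.4551 × 0.4738.
= 0.070666.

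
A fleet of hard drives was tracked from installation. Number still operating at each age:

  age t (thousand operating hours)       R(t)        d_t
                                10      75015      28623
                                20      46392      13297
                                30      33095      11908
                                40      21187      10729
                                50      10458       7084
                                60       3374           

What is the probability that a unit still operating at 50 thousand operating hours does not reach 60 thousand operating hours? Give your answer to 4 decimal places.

0.6774

P(fail before 60 | operational at 50) = 1 − R(60)/R(50) = 1 − 3374/10458 = (7084)/10458 = 0.677376.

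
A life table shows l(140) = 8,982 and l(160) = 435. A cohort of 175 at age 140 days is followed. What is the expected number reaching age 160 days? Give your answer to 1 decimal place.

8.5

The relevant probability is 435/8,982 = 0.048430.
Expected number = 175 × 0.048430 = 8.5.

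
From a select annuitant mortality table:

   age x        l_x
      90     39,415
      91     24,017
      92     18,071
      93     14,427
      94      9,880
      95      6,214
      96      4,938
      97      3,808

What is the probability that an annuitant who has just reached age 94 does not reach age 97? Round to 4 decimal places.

P(die before 97 | alive at 94) = 1 − l_97/l_94 = 1 − 3,808/9,880 = (6,072)/9,880 = 0.614575.

0.6146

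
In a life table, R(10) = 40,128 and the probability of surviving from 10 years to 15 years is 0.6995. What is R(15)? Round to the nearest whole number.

R(15) = R(10) × p = 40,128 × 0.6995 = 28070.

28070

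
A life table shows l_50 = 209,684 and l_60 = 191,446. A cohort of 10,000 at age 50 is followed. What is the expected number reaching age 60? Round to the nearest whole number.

9130

The relevant probability is 191,446/209,684 = 0.913021.
Expected number = 10,000 × 0.913021 = 9130.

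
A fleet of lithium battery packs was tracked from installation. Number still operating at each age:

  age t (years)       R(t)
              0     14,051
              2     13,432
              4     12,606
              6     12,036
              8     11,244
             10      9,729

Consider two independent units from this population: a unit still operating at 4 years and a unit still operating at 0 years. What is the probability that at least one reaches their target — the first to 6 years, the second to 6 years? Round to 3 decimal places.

p₁ = R(6)/R(4) = 12,036/12,606 = 0.954783; p₂ = R(6)/R(0) = 12,036/14,051 = 0.856594.
P(at least one) = 1 − (1−p₁)(1−p₂) = 1 − 0.045217 × 0.143406 = 0.993516.

0.994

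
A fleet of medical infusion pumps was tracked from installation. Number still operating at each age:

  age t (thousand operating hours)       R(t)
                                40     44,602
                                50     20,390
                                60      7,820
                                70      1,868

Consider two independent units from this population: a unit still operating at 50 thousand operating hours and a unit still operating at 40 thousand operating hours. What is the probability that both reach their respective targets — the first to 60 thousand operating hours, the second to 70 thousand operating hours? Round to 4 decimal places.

0.0161

p₁ = R(60)/R(50) = 7,820/20,390 = 0.383521; p₂ = R(70)/R(40) = 1,868/44,602 = 0.041882.
P(both) = p₁ × p₂ = 0.383521 × 0.041882 = 0.016063.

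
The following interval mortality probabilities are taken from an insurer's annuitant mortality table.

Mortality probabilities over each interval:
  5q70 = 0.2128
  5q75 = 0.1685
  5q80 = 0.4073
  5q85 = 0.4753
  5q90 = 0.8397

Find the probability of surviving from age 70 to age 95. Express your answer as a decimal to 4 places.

0.0326

The overall survival probability is (1 − 0.2128) × (1 − 0.1685) × (1 − 0.4073) × (1 − 0.4753) × (1 − 0.8397).
= 0.7872 × 0.8315 × 0.5927 × 0.5247 × 0.1603 = 0.032631.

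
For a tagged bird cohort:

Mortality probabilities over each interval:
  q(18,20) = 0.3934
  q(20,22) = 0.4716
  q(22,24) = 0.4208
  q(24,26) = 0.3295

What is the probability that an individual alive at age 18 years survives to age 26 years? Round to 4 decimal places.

0.1245

Chaining the interval survival probabilities: (1 − 0.3934) × (1 − 0.4716) × (1 − 0.4208) × (1 − 0.3295).
= 0.6066 × 0.5284 × 0.5792 × 0.6705 = 0.124478.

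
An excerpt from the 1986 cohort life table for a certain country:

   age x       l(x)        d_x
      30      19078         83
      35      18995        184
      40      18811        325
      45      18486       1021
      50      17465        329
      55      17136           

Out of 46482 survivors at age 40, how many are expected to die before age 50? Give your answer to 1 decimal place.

The relevant probability is 1 − 17465/18811 = 0.071554.
Expected number = 46482 × 0.071554 = 3326.0.

3326.0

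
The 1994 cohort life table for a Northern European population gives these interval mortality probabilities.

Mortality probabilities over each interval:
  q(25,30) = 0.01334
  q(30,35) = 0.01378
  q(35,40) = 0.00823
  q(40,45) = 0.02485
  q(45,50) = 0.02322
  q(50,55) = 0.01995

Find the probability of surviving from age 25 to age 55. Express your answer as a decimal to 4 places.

0.9009

Chaining the interval survival probabilities: (1 − 0.01334) × (1 − 0.01378) × (1 − 0.00823) × (1 − 0.02485) × (1 − 0.02322) × (1 − 0.01995).
= 0.98666 × 0.98622 × 0.99177 × 0.97515 × 0.97678 × 0.98005 = 0.900884.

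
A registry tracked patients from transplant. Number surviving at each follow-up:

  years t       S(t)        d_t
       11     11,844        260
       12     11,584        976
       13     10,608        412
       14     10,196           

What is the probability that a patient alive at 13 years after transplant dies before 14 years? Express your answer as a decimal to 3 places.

P(die before 14 | alive at 13) = 1 − S(14)/S(13) = 1 − 10,196/10,608 = (412)/10,608 = 0.038839.

0.039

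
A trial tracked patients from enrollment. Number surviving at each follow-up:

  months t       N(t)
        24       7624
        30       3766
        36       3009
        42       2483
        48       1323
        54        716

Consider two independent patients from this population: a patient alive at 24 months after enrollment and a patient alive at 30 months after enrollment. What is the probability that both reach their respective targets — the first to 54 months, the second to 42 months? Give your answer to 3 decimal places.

p₁ = N(54)/N(24) = 716/7624 = 0.093914; p₂ = N(42)/N(30) = 2483/3766 = 0.659320.
P(both) = p₁ × p₂ = 0.093914 × 0.659320 = 0.061919.

0.062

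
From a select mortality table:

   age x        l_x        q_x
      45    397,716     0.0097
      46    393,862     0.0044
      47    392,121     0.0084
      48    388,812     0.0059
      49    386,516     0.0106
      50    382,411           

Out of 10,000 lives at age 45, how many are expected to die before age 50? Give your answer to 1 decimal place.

384.8

The relevant probability is 1 − 382,411/397,716 = 0.038482.
Expected number = 10,000 × 0.038482 = 384.8.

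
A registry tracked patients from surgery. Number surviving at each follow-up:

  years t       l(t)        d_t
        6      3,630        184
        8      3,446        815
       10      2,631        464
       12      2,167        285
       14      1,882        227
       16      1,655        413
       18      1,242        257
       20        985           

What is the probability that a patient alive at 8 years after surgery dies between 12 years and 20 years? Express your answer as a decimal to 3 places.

0.343

This is the probability of reaching 12 but not 20, conditional on being alive at 8: (l(12) − l(20)) / l(8).
= (2,167 − 985) / 3,446 = 1,182 / 3,446 = 0.343006.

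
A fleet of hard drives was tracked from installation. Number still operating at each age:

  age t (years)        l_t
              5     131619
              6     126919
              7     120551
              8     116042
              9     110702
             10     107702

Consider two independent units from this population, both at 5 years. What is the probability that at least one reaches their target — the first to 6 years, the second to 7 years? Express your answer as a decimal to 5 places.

p₁ = l_6/l_5 = 126919/131619 = 0.964291; p₂ = l_7/l_5 = 120551/131619 = 0.915909.
P(at least one) = 1 − (1−p₁)(1−p₂) = 1 − 0.035709 × 0.084091 = 0.996997.

0.99700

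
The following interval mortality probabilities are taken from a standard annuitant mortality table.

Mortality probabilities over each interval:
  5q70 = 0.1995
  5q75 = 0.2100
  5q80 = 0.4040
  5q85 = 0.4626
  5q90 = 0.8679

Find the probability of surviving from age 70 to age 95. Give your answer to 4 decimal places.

0.0268

25p70 = (1 − 0.1995) × (1 − 0.2100) × (1 − 0.4040) × (1 − 0.4626) × (1 − 0.8679).
= 0.8005 × 0.7900 × 0.5960 × 0.5374 × 0.1321 = 0.026757.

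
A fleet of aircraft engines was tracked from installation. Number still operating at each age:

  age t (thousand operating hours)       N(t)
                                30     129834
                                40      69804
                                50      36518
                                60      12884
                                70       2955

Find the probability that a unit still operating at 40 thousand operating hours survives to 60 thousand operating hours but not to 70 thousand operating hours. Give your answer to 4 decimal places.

0.1422

This is the probability of reaching 60 but not 70, conditional on being operational at 40: (N(60) − N(70)) / N(40).
= (12884 − 2955) / 69804 = 9929 / 69804 = 0.142241.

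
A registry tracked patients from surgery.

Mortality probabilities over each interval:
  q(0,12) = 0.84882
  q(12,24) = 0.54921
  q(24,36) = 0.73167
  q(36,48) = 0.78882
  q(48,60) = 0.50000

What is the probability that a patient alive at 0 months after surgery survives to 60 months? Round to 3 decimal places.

P(survive 0→60) = (1 − 0.84882) × (1 − 0.54921) × (1 − 0.73167) × (1 − 0.78882) × (1 − 0.50000).
= 0.15118 × 0.45079 × 0.26833 × 0.21118 × 0.50000 = 0.001931.

0.002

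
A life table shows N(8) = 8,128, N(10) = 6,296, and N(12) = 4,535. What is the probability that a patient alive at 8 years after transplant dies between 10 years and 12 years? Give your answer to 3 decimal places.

0.217

This is the probability of reaching 10 but not 12, conditional on being alive at 8: (N(10) − N(12)) / N(8).
= (6,296 − 4,535) / 8,128 = 1,761 / 8,128 = 0.216658.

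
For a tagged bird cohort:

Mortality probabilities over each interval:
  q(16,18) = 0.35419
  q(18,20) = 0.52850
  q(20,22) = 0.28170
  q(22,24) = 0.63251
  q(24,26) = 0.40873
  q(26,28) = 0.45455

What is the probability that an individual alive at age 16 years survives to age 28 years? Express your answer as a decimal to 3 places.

0.026

The overall survival probability is (1 − 0.35419) × (1 − 0.52850) × (1 − 0.28170) × (1 − 0.63251) × (1 − 0.40873) × (1 − 0.45455).
= 0.64581 × 0.47150 × 0.71830 × 0.36749 × 0.59127 × 0.54545 = 0.025923.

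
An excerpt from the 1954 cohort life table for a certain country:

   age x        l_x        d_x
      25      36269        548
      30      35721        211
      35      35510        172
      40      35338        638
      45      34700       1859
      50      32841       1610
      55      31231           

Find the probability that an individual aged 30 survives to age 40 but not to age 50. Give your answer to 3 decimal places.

0.070

This is the probability of reaching 40 but not 50, conditional on being alive at 30: (l_40 − l_50) / l_30.
= (35338 − 32841) / 35721 = 2497 / 35721 = 0.069903.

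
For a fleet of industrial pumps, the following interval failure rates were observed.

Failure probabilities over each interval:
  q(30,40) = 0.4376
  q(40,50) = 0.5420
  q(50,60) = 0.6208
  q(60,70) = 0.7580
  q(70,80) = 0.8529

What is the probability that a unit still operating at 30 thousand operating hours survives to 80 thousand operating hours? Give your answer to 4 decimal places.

Chaining the interval survival probabilities: (1 − 0.4376) × (1 − 0.5420) × (1 − 0.6208) × (1 − 0.7580) × (1 − 0.8529).
= 0.5624 × 0.4580 × 0.3792 × 0.2420 × 0.1471 = 0.003477.

0.0035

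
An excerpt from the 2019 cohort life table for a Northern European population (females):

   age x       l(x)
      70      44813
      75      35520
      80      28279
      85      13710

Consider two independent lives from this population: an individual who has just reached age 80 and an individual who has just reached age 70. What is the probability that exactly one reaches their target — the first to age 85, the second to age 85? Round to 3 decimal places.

p₁ = l(85)/l(80) = 13710/28279 = 0.484812; p₂ = l(85)/l(70) = 13710/44813 = 0.305938.
P(exactly one) = p₁(1−p₂) + (1−p₁)p₂ = 0.336490 + 0.157616 = 0.494105.

0.494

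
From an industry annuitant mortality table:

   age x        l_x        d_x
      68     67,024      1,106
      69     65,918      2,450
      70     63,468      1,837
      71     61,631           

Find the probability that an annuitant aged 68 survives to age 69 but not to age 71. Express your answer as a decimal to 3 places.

We want 1|2q68 = (l_69 − l_71)/l_68.
This is the probability of reaching 69 but not 71, conditional on being alive at 68: (l_69 − l_71) / l_68.
= (65,918 − 61,631) / 67,024 = 4,287 / 67,024 = 0.063962.

0.064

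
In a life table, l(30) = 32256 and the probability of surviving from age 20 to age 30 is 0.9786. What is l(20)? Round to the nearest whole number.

l(20) = l(30) / p = 32256 / 0.9786 = 32961.

32961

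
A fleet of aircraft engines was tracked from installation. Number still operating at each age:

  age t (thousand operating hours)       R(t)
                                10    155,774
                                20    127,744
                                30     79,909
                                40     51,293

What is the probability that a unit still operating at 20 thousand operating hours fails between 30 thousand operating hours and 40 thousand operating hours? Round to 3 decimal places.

0.224

This is the probability of reaching 30 but not 40, conditional on being operational at 20: (R(30) − R(40)) / R(20).
= (79,909 − 51,293) / 127,744 = 28,616 / 127,744 = 0.224011.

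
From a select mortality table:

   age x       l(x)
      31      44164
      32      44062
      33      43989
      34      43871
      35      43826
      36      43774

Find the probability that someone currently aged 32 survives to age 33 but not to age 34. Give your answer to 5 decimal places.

This is the probability of reaching 33 but not 34, conditional on being alive at 32: (l(33) − l(34)) / l(32).
= (43989 − 43871) / 44062 = 118 / 44062 = 0.002678.

0.00268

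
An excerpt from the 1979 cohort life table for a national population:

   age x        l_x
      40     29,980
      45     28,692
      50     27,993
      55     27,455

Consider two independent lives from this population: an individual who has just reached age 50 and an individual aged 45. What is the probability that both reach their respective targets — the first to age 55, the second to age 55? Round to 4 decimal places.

p₁ = l_55/l_50 = 27,455/27,993 = 0.980781; p₂ = l_55/l_45 = 27,455/28,692 = 0.956887.
P(both) = p₁ × p₂ = 0.980781 × 0.956887 = 0.938497.

0.9385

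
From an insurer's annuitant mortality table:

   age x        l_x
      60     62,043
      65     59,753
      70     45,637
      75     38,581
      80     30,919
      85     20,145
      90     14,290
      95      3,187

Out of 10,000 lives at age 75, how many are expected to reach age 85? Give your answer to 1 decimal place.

5221.5

The relevant probability is 20,145/38,581 = 0.522148.
Expected number = 10,000 × 0.522148 = 5221.5.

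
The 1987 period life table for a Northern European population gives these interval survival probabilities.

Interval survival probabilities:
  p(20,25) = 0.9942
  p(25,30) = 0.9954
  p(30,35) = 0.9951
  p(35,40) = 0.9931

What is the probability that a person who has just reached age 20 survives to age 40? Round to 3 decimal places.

0.978

The overall survival probability is 0.9942 × 0.9954 × 0.9951 × 0.9931.
= 0.977983.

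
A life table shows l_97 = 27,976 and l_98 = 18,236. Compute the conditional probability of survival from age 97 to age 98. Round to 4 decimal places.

The conditional survival probability is l_98/l_97 = 18,236/27,976 = 0.651844.

0.6518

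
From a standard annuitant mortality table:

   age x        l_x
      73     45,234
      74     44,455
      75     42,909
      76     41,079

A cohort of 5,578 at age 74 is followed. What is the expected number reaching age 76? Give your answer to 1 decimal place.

The relevant probability is 41,079/44,455 = 0.924058.
Expected number = 5,578 × 0.924058 = 5154.4.

5154.4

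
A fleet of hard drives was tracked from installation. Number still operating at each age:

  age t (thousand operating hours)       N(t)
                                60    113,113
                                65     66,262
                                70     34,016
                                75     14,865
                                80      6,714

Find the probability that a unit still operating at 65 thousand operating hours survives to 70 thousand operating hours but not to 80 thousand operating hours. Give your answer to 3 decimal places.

0.412

This is the probability of reaching 70 but not 80, conditional on being operational at 65: (N(70) − N(80)) / N(65).
= (34,016 − 6,714) / 66,262 = 27,302 / 66,262 = 0.412031.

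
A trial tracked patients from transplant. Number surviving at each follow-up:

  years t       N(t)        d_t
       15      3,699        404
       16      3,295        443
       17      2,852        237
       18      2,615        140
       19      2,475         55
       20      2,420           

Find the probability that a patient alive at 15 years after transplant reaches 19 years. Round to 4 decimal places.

0.6691

The conditional survival probability is N(19)/N(15) = 2,475/3,699 = 0.669100.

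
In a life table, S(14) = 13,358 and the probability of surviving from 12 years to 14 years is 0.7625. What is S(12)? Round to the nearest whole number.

S(12) = S(14) / p = 13,358 / 0.7625 = 17519.

17519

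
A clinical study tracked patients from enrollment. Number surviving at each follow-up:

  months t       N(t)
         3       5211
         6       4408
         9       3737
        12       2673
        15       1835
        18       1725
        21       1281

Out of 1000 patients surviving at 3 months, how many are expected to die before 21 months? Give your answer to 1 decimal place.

754.2

The relevant probability is 1 − 1281/5211 = 0.754174.
Expected number = 1000 × 0.754174 = 754.2.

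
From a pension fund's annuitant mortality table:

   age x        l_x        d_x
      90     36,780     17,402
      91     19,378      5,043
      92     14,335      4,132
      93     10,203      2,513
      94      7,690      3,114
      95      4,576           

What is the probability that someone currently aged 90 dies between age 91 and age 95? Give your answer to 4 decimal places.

0.4024

We want 1|4q90 = (l_91 − l_95)/l_90.
This is the probability of reaching 91 but not 95, conditional on being alive at 90: (l_91 − l_95) / l_90.
= (19,378 − 4,576) / 36,780 = 14,802 / 36,780 = 0.402447.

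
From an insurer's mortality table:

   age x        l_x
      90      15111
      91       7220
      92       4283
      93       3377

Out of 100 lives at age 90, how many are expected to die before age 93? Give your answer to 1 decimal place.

77.7

The relevant probability is 1 − 3377/15111 = 0.776520.
Expected number = 100 × 0.776520 = 77.7.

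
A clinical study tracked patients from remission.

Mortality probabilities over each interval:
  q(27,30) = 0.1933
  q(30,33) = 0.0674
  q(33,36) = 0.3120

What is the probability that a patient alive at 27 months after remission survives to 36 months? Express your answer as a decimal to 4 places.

0.5176

P(survive 27→36) = (1 − 0.1933) × (1 − 0.0674) × (1 − 0.3120).
= 0.8067 × 0.9326 × 0.6880 = 0.517602.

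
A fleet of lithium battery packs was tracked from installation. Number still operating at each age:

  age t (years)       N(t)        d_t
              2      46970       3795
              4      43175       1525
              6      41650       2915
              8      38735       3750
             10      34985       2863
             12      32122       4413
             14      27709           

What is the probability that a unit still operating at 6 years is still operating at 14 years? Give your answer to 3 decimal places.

0.665

The conditional survival probability is N(14)/N(6) = 27709/41650 = 0.665282.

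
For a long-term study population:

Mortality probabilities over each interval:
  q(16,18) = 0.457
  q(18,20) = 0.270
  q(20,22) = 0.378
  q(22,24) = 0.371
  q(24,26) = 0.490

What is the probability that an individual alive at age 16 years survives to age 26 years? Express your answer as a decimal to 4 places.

P(survive 16→26) = (1 − 0.457) × (1 − 0.270) × (1 − 0.378) × (1 − 0.371) × (1 − 0.490).
= 0.543 × 0.730 × 0.622 × 0.629 × 0.510 = 0.079092.

0.0791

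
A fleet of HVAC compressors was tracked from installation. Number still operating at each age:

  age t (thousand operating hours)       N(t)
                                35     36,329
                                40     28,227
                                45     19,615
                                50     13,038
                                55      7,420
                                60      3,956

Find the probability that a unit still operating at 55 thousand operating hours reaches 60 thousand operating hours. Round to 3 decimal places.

The conditional survival probability is N(60)/N(55) = 3,956/7,420 = 0.533154.

0.533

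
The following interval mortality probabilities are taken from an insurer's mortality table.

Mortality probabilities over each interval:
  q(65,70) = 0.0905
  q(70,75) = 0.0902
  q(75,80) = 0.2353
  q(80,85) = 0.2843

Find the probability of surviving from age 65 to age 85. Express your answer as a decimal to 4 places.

0.4529

The overall survival probability is (1 − 0.0905) × (1 − 0.0902) × (1 − 0.2353) × (1 − 0.2843).
= 0.9095 × 0.9098 × 0.7647 × 0.7157 = 0.452867.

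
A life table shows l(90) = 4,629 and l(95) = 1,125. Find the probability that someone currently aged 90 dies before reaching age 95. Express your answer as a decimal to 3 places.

0.757

P(die before 95 | alive at 90) = 1 − l(95)/l(90) = 1 − 1,125/4,629 = (3,504)/4,629 = 0.756967.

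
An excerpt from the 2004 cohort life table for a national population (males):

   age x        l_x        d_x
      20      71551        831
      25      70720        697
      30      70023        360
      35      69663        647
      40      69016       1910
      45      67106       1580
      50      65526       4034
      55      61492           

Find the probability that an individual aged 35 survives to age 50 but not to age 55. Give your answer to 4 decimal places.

We want 15|5q35 = (l_50 − l_55)/l_35.
This is the probability of reaching 50 but not 55, conditional on being alive at 35: (l_50 − l_55) / l_35.
= (65526 − 61492) / 69663 = 4034 / 69663 = 0.057907.

0.0579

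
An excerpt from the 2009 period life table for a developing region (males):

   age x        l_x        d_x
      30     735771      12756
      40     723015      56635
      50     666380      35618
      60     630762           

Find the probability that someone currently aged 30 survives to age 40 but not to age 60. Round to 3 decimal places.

0.125

We want 10|20q30 = (l_40 − l_60)/l_30.
This is the probability of reaching 40 but not 60, conditional on being alive at 30: (l_40 − l_60) / l_30.
= (723015 − 630762) / 735771 = 92253 / 735771 = 0.125383.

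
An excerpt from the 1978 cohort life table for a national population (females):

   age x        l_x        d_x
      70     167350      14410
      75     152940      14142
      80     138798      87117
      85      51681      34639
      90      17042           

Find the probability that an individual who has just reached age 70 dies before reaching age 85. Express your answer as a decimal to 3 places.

P(die before 85 | alive at 70) = 1 − l_85/l_70 = 1 − 51681/167350 = (115669)/167350 = 0.691180.

0.691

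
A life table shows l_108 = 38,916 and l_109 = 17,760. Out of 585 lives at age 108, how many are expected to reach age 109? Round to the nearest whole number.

267

The relevant probability is 17,760/38,916 = 0.456368.
Expected number = 585 × 0.456368 = 267.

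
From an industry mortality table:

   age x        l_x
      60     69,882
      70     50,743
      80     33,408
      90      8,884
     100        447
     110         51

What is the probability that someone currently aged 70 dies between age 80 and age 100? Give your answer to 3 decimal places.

0.650

This is the probability of reaching 80 but not 100, conditional on being alive at 70: (l_80 − l_100) / l_70.
= (33,408 − 447) / 50,743 = 32,961 / 50,743 = 0.649567.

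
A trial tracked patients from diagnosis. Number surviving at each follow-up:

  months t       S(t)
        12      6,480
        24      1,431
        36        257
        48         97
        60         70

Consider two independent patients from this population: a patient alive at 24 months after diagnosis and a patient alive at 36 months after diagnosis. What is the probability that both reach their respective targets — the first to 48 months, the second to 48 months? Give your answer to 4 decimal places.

0.0256

p₁ = S(48)/S(24) = 97/1,431 = 0.067785; p₂ = S(48)/S(36) = 97/257 = 0.377432.
P(both) = p₁ × p₂ = 0.067785 × 0.377432 = 0.025584.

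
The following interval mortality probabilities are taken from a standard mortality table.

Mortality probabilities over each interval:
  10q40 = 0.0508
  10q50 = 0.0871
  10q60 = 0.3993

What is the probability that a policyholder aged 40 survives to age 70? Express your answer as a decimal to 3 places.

0.521

Chaining the interval survival probabilities: (1 − 0.0508) × (1 − 0.0871) × (1 − 0.3993).
= 0.9492 × 0.9129 × 0.6007 = 0.520521.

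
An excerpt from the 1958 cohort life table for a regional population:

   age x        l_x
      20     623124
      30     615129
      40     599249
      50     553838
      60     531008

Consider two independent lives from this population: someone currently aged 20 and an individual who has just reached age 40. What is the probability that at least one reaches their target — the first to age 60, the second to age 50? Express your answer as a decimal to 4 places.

0.9888

p₁ = l_60/l_20 = 531008/623124 = 0.852171; p₂ = l_50/l_40 = 553838/599249 = 0.924220.
P(at least one) = 1 − (1−p₁)(1−p₂) = 1 − 0.147829 × 0.075780 = 0.988798.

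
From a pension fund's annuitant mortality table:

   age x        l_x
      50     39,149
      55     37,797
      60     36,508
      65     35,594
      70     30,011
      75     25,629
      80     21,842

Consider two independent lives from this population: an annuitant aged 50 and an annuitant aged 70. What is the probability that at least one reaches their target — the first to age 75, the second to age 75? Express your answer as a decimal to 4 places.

0.9496

p₁ = l_75/l_50 = 25,629/39,149 = 0.654653; p₂ = l_75/l_70 = 25,629/30,011 = 0.853987.
P(at least one) = 1 − (1−p₁)(1−p₂) = 1 − 0.345347 × 0.146013 = 0.949575.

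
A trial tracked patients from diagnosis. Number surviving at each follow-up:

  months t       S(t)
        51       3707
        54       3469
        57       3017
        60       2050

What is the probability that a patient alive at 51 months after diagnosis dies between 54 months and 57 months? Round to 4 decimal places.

0.1219

This is the probability of reaching 54 but not 57, conditional on being alive at 51: (S(54) − S(57)) / S(51).
= (3469 − 3017) / 3707 = 452 / 3707 = 0.121931.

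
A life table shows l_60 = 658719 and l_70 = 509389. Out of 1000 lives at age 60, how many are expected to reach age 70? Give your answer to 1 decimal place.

The relevant probability is 509389/658719 = 0.773302.
Expected number = 1000 × 0.773302 = 773.3.

773.3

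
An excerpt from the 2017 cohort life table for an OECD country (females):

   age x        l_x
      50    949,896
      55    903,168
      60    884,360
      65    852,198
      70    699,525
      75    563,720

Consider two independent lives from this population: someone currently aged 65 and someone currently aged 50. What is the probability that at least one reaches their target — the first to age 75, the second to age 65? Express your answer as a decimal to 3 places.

p₁ = l_75/l_65 = 563,720/852,198 = 0.661489; p₂ = l_65/l_50 = 852,198/949,896 = 0.897149.
P(at least one) = 1 − (1−p₁)(1−p₂) = 1 − 0.338511 × 0.102851 = 0.965184.

0.965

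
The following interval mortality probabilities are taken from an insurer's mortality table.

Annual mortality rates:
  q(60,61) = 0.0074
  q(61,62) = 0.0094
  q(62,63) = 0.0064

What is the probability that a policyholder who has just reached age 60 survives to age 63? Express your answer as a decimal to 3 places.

P(survive 60→63) = (1 − 0.0074) × (1 − 0.0094) × (1 − 0.0064).
= 0.9926 × 0.9906 × 0.9936 = 0.976977.

0.977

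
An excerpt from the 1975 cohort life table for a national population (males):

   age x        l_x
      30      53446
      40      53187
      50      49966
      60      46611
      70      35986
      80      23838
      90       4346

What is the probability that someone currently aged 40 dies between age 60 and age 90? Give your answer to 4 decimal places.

We want 20|30q40 = (l_60 − l_90)/l_40.
This is the probability of reaching 60 but not 90, conditional on being alive at 40: (l_60 − l_90) / l_40.
= (46611 − 4346) / 53187 = 42265 / 53187 = 0.794649.

0.7946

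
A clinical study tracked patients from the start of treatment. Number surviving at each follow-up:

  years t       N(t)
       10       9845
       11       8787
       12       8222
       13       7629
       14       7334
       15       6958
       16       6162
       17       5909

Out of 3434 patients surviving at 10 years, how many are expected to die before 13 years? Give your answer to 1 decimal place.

773.0

The relevant probability is 1 − 7629/9845 = 0.225089.
Expected number = 3434 × 0.225089 = 773.0.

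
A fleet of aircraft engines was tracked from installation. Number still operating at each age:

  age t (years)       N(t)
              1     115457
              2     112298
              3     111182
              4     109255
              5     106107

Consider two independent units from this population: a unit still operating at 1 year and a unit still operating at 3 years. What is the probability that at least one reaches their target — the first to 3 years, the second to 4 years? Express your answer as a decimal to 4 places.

0.9994

p₁ = N(3)/N(1) = 111182/115457 = 0.962973; p₂ = N(4)/N(3) = 109255/111182 = 0.982668.
P(at least one) = 1 − (1−p₁)(1−p₂) = 1 − 0.037027 × 0.017332 = 0.999358.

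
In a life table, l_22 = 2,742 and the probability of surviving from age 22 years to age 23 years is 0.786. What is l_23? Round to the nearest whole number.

2155

l_23 = l_22 × p = 2,742 × 0.786 = 2155.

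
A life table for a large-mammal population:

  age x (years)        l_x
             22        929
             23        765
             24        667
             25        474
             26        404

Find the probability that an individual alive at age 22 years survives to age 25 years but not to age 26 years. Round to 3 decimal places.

This is the probability of reaching 25 but not 26, conditional on being alive at 22: (l_25 − l_26) / l_22.
= (474 − 404) / 929 = 70 / 929 = 0.075350.

0.075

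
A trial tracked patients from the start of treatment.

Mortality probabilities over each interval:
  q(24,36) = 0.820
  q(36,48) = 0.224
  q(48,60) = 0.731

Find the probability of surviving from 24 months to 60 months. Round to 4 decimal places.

Chaining the interval survival probabilities: (1 − 0.820) × (1 − 0.224) × (1 − 0.731).
= 0.180 × 0.776 × 0.269 = 0.037574.

0.0376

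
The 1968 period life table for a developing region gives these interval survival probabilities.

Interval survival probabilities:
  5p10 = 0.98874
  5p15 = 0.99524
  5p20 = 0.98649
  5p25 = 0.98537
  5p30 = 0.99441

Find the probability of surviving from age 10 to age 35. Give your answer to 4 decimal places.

0.9512

25p10 = 0.98874 × 0.99524 × 0.98649 × 0.98537 × 0.99441.
= 0.951190.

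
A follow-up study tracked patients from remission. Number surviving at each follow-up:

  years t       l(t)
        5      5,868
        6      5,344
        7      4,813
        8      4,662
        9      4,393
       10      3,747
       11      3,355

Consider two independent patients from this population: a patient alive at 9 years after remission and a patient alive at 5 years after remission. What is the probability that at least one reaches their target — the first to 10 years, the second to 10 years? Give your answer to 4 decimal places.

0.9468

p₁ = l(10)/l(9) = 3,747/4,393 = 0.852948; p₂ = l(10)/l(5) = 3,747/5,868 = 0.638548.
P(at least one) = 1 − (1−p₁)(1−p₂) = 1 − 0.147052 × 0.361452 = 0.946848.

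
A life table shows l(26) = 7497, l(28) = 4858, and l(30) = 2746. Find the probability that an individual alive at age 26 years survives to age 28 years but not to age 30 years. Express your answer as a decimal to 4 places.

This is the probability of reaching 28 but not 30, conditional on being alive at 26: (l(28) − l(30)) / l(26).
= (4858 − 2746) / 7497 = 2112 / 7497 = 0.281713.

0.2817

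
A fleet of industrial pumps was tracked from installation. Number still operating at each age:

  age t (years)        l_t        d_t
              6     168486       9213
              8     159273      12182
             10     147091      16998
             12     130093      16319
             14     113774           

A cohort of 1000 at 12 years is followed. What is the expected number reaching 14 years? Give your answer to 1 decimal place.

874.6

The relevant probability is 113774/130093 = 0.874559.
Expected number = 1000 × 0.874559 = 874.6.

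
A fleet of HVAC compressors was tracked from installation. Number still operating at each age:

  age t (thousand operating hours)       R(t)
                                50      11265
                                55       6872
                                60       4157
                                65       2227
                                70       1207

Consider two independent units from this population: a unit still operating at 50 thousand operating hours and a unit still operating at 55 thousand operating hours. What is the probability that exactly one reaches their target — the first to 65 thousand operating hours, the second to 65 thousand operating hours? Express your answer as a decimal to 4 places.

p₁ = R(65)/R(50) = 2227/11265 = 0.197692; p₂ = R(65)/R(55) = 2227/6872 = 0.324069.
P(exactly one) = p₁(1−p₂) + (1−p₁)p₂ = 0.133626 + 0.260003 = 0.393629.

0.3936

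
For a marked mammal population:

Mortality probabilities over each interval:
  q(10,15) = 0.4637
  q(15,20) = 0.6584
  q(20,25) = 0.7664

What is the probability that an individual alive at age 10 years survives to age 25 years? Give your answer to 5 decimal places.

0.04280

The overall survival probability is (1 − 0.4637) × (1 − 0.6584) × (1 − 0.7664).
= 0.5363 × 0.3416 × 0.2336 = 0.042796.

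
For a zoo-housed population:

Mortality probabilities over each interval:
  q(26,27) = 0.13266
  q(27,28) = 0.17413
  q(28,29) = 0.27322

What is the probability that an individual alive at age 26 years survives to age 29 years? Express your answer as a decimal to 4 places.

0.5206

The overall survival probability is (1 − 0.13266) × (1 − 0.17413) × (1 − 0.27322).
= 0.86734 × 0.82587 × 0.72678 = 0.520600.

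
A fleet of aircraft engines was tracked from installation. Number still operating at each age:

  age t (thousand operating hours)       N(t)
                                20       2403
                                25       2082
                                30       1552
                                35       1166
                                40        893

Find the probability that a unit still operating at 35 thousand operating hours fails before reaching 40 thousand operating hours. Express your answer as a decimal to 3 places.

P(fail before 40 | operational at 35) = 1 − N(40)/N(35) = 1 − 893/1166 = (273)/1166 = 0.234134.

0.234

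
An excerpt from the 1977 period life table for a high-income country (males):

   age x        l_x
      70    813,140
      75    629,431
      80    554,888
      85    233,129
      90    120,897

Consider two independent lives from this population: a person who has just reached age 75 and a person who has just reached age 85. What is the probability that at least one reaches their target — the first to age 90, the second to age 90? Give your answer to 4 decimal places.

p₁ = l_90/l_75 = 120,897/629,431 = 0.192073; p₂ = l_90/l_85 = 120,897/233,129 = 0.518584.
P(at least one) = 1 − (1−p₁)(1−p₂) = 1 − 0.807927 × 0.481416 = 0.611051.

0.6111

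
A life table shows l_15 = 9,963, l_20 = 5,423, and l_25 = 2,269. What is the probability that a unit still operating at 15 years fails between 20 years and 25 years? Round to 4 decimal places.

This is the probability of reaching 20 but not 25, conditional on being operational at 15: (l_20 − l_25) / l_15.
= (5,423 − 2,269) / 9,963 = 3,154 / 9,963 = 0.316571.

0.3166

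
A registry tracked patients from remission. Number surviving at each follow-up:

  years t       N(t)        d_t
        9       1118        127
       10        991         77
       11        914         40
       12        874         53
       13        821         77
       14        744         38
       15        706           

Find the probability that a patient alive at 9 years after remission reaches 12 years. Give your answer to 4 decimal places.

The conditional survival probability is N(12)/N(9) = 874/1118 = 0.781753.

0.7818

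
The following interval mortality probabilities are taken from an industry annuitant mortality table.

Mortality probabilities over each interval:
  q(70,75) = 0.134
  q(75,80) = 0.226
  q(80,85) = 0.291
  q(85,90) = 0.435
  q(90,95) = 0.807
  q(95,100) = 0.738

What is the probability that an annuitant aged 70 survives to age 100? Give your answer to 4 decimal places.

0.0136

Chaining the interval survival probabilities: (1 − 0.134) × (1 − 0.226) × (1 − 0.291) × (1 − 0.435) × (1 − 0.807) × (1 − 0.738).
= 0.866 × 0.774 × 0.709 × 0.565 × 0.193 × 0.262 = 0.013577.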